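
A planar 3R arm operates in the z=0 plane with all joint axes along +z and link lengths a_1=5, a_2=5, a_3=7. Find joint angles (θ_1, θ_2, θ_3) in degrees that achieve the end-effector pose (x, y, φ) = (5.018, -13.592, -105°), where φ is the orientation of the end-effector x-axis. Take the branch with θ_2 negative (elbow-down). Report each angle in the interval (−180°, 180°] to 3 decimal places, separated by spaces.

wrist centre = target − a_3·(cos φ, sin φ) = (6.8297, -6.8305)
cos θ_2 = (93.3012−5²−5²)/(2·5·5) = 0.8660; θ_2 = -30.0000° (elbow-down)
β = atan2(-6.8305,6.8297) = -45.0033°; ψ = atan2(-2.5000,9.3301) = -15.0000°
θ_1 = β − ψ = -30.0033°
θ_3 = φ − θ_1 − θ_2 = -44.9967° (wrapped to (-180°,180°])

-30.003 -30.000 -44.997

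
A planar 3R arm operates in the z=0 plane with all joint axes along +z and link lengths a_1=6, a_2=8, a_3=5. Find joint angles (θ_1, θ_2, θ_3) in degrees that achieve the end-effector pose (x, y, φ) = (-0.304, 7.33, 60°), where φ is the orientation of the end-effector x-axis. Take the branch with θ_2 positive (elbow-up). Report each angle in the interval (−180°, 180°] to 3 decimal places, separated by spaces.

wrist centre = target − a_3·(cos φ, sin φ) = (-2.8040, 2.9999)
cos θ_2 = (16.8617−6²−8²)/(2·6·8) = -0.8660; θ_2 = 149.9999° (elbow-up)
β = atan2(2.9999,-2.8040) = 133.0671°; ψ = atan2(4.0000,-0.9282) = 103.0642°
θ_1 = β − ψ = 30.0029°
θ_3 = φ − θ_1 − θ_2 = -120.0028° (wrapped to (-180°,180°])

30.003 150.000 -120.003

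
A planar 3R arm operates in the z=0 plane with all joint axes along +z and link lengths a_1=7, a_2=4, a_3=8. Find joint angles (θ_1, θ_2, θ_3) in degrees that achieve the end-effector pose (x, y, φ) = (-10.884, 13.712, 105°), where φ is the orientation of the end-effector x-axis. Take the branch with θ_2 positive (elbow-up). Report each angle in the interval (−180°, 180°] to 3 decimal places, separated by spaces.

134.998 30.011 -60.009

wrist centre = target − a_3·(cos φ, sin φ) = (-8.8134, 5.9846)
cos θ_2 = (113.4922−7²−4²)/(2·7·4) = 0.8659; θ_2 = 30.0106° (elbow-up)
β = atan2(5.9846,-8.8134) = 145.8223°; ψ = atan2(2.0006,10.4637) = 10.8242°
θ_1 = β − ψ = 134.9981°
θ_3 = φ − θ_1 − θ_2 = -60.0088° (wrapped to (-180°,180°])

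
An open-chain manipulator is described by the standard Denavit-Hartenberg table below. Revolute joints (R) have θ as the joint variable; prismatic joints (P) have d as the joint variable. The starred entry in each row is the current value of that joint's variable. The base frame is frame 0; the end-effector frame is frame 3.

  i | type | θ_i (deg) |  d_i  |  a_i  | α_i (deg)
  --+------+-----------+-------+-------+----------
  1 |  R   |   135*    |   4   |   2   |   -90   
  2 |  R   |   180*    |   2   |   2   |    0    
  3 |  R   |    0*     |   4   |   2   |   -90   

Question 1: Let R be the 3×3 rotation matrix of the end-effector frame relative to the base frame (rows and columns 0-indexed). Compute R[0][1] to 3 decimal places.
End-effector y-axis (col 1 of R) = (0.7071,0.7071,0.0000)
R[0][1] = 0.7071

0.707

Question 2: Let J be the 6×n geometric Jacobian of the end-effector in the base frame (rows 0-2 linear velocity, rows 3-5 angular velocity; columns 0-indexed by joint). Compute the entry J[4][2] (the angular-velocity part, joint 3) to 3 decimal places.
axis z_2 = (-0.7071,-0.7071,0.0000); lever o_n−o_2 = (-1.4142,-4.2426,0.0000)
cross product → J_v[:, 2] = (0.0000,-0.0000,2.0000)
J_ω[:, 2] = z_2
entry J[4][2] = -0.7071

-0.707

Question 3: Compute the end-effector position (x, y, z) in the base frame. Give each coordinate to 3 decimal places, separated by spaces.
after link 1: o_1 = (-1.4142, 1.4142, 4.0000)
after link 2: o_2 = (-1.4142, -1.4142, 4.0000)
after link 3: o_3 = (-2.8284, -5.6569, 4.0000)

-2.828 -5.657 4.000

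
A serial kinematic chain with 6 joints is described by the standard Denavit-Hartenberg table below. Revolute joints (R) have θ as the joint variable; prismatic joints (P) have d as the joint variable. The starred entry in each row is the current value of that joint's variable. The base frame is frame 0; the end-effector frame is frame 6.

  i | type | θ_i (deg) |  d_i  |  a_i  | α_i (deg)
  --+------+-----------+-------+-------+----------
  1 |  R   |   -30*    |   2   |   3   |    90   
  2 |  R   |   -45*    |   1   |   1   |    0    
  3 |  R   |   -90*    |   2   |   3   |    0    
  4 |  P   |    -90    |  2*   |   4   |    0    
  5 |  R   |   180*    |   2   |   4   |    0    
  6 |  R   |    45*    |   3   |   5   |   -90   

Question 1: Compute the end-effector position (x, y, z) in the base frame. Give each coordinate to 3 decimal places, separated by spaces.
after link 1: o_1 = (2.5981, -1.5000, 2.0000)
after link 2: o_2 = (2.7104, -2.7196, 1.2929)
after link 3: o_3 = (-0.1267, -3.3910, -0.8284)
after link 4: o_4 = (-3.5762, -3.7088, 2.0000)
after link 5: o_5 = (-2.1267, -6.8551, -0.8284)
after link 6: o_6 = (0.7035, -11.9531, -0.8284)

0.703 -11.953 -0.828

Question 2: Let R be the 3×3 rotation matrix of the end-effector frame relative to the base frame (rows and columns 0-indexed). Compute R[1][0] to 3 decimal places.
End-effector x-axis (col 0 of R) = (0.8660,-0.5000,-0.0000)
R[1][0] = -0.5000

-0.500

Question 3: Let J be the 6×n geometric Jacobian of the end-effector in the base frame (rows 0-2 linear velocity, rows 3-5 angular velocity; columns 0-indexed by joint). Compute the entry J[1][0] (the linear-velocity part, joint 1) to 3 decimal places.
0.703

axis z_0 = ẑ; lever o_n−o_0 = (0.7035,-11.9531,-0.8284)
cross product → J_v[:, 0] = (11.9531,0.7035,-0.0000)
J_ω[:, 0] = z_0
entry J[1][0] = 0.7035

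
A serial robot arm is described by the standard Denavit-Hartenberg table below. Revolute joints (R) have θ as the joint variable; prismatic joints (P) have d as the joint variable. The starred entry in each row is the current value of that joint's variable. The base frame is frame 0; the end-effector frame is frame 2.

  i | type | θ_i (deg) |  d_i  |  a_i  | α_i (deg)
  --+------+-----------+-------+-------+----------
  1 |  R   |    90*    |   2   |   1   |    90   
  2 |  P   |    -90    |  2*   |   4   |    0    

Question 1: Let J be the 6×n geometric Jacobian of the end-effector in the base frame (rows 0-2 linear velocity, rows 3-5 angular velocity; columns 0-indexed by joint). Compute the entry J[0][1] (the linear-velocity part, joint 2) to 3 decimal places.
prismatic axis z_1 = (1.0000,-0.0000,0.0000)
J_v[:, 1] = z_1; J_ω[:, 1] = (0,0,0)
entry J[0][1] = 1.0000

1.000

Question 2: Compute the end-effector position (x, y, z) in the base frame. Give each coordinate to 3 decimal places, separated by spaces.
2.000 1.000 -2.000

after link 1: o_1 = (0.0000, 1.0000, 2.0000)
after link 2: o_2 = (2.0000, 1.0000, -2.0000)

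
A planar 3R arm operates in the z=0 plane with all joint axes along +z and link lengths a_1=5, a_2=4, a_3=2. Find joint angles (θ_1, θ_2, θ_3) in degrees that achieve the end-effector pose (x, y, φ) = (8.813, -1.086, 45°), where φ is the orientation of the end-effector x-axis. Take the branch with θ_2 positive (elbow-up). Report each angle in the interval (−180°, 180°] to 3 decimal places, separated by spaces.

wrist centre = target − a_3·(cos φ, sin φ) = (7.3988, -2.5002)
cos θ_2 = (60.9931−5²−4²)/(2·5·4) = 0.4998; θ_2 = 60.0114° (elbow-up)
β = atan2(-2.5002,7.3988) = -18.6712°; ψ = atan2(3.4645,6.9993) = 26.3344°
θ_1 = β − ψ = -45.0056°
θ_3 = φ − θ_1 − θ_2 = 29.9942° (wrapped to (-180°,180°])

-45.006 60.011 29.994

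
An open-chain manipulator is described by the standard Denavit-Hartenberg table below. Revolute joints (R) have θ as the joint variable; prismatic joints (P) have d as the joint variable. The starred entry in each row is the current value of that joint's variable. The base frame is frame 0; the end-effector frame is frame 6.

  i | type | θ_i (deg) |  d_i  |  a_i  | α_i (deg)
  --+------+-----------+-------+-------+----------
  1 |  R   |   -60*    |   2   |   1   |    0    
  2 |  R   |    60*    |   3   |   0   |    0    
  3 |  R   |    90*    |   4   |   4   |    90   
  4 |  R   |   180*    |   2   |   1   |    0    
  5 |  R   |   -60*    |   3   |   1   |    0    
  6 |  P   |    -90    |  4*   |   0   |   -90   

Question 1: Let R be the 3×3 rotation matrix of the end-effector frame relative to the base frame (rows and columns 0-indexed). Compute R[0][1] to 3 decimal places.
End-effector y-axis (col 1 of R) = (-1.0000,0.0000,-0.0000)
R[0][1] = -1.0000

-1.000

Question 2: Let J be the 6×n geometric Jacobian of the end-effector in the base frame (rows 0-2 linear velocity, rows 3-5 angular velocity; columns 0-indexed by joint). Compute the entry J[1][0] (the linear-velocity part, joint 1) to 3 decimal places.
axis z_0 = ẑ; lever o_n−o_0 = (9.5000,1.6340,9.8660)
cross product → J_v[:, 0] = (-1.6340,9.5000,0.0000)
J_ω[:, 0] = z_0
entry J[1][0] = 9.5000

9.500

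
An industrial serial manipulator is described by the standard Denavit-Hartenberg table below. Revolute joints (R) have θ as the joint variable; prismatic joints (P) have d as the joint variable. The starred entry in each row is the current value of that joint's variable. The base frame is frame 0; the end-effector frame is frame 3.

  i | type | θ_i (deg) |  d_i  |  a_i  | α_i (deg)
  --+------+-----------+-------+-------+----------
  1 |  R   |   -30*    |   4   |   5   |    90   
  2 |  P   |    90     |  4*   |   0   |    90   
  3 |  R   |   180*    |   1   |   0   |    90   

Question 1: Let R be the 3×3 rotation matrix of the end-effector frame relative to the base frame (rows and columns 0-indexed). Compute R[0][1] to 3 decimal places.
End-effector y-axis (col 1 of R) = (0.8660,-0.5000,-0.0000)
R[0][1] = 0.8660

0.866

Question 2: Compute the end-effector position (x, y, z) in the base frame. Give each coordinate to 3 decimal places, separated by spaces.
after link 1: o_1 = (4.3301, -2.5000, 4.0000)
after link 2: o_2 = (2.3301, -5.9641, 4.0000)
after link 3: o_3 = (3.1962, -6.4641, 4.0000)

3.196 -6.464 4.000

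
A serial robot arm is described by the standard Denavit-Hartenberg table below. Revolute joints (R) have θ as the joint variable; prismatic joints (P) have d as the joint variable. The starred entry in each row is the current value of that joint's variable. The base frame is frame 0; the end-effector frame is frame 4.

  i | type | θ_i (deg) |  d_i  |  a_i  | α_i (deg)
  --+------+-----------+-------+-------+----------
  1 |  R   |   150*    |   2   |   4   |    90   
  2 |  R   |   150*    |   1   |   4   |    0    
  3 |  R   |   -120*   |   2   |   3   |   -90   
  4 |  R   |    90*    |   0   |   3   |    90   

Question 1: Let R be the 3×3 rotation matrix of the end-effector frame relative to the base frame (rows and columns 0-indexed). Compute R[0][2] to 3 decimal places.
-0.750

End-effector z-axis (col 2 of R) = (-0.7500,0.4330,0.5000)
R[0][2] = -0.7500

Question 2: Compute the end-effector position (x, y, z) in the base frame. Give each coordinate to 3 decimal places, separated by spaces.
-2.714 1.567 5.500

after link 1: o_1 = (-3.4641, 2.0000, 2.0000)
after link 2: o_2 = (0.0359, 1.1340, 4.0000)
after link 3: o_3 = (-1.2141, 4.1651, 5.5000)
after link 4: o_4 = (-2.7141, 1.5670, 5.5000)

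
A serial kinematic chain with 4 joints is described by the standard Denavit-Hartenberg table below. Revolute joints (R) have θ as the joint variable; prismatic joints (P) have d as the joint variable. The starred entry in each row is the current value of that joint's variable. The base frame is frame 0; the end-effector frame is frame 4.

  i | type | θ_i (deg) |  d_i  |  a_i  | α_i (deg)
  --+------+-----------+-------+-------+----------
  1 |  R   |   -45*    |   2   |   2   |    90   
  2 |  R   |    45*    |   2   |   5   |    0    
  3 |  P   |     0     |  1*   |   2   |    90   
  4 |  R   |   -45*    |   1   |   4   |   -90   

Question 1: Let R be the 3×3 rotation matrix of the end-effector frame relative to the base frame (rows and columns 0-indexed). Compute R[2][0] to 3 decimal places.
0.500

End-effector x-axis (col 0 of R) = (0.8536,0.1464,0.5000)
R[2][0] = 0.5000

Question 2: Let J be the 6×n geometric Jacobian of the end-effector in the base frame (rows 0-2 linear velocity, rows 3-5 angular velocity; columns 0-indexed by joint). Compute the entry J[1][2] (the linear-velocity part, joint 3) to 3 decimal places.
prismatic axis z_2 = (-0.7071,-0.7071,0.0000)
J_v[:, 2] = z_2; J_ω[:, 2] = (0,0,0)
entry J[1][2] = -0.7071

-0.707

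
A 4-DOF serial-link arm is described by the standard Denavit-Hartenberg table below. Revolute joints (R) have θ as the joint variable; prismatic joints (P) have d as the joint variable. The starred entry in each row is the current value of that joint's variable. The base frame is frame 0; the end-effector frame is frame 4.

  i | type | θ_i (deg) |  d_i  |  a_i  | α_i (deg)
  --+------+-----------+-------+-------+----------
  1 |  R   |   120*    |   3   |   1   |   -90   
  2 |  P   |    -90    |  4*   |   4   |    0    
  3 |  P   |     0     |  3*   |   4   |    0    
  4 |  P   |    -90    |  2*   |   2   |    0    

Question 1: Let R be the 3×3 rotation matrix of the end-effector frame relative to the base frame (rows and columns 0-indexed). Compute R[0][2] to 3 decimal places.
-0.866

End-effector z-axis (col 2 of R) = (-0.8660,-0.5000,0.0000)
R[0][2] = -0.8660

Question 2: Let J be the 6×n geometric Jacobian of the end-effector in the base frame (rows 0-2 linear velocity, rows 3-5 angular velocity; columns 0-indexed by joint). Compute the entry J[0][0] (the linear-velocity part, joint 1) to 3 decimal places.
axis z_0 = ẑ; lever o_n−o_0 = (-7.2942,-5.3660,11.0000)
cross product → J_v[:, 0] = (5.3660,-7.2942,0.0000)
J_ω[:, 0] = z_0
entry J[0][0] = 5.3660

5.366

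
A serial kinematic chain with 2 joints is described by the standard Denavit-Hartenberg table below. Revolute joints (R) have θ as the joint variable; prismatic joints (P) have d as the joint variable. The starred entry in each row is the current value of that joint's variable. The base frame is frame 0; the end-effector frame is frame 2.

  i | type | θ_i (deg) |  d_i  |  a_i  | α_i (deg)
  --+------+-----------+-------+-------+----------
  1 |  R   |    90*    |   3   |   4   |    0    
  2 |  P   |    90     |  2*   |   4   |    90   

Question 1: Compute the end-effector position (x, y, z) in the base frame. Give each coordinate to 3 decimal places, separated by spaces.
after link 1: o_1 = (0.0000, 4.0000, 3.0000)
after link 2: o_2 = (-4.0000, 4.0000, 5.0000)

-4.000 4.000 5.000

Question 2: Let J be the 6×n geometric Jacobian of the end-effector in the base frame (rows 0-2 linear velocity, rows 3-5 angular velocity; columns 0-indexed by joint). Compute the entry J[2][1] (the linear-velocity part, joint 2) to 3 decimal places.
prismatic axis z_1 = (0.0000,0.0000,1.0000)
J_v[:, 1] = z_1; J_ω[:, 1] = (0,0,0)
entry J[2][1] = 1.0000

1.000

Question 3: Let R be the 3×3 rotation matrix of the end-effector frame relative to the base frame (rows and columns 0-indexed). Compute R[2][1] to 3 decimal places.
1.000

End-effector y-axis (col 1 of R) = (-0.0000,-0.0000,1.0000)
R[2][1] = 1.0000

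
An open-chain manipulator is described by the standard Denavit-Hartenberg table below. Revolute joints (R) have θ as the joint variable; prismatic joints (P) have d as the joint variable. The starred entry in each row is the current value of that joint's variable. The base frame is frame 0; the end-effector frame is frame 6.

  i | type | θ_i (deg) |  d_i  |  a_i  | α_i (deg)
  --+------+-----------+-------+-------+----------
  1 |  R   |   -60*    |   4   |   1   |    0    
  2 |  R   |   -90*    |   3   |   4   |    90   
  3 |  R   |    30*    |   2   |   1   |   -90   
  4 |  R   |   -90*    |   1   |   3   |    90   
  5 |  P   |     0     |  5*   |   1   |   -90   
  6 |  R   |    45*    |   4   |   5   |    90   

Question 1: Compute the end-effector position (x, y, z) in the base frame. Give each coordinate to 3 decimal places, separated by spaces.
after link 1: o_1 = (0.5000, -0.8660, 4.0000)
after link 2: o_2 = (-2.9641, -2.8660, 7.0000)
after link 3: o_3 = (-4.7141, -1.5670, 7.5000)
after link 4: o_4 = (-5.7811, 1.2811, 8.3660)
after link 5: o_5 = (-2.5311, 4.3122, 5.8660)
after link 6: o_6 = (-5.2185, 6.8431, 11.0979)

-5.218 6.843 11.098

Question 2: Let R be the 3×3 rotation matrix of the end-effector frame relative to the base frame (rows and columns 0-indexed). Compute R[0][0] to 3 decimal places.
-0.884

End-effector x-axis (col 0 of R) = (-0.8839,0.3062,0.3536)
R[0][0] = -0.8839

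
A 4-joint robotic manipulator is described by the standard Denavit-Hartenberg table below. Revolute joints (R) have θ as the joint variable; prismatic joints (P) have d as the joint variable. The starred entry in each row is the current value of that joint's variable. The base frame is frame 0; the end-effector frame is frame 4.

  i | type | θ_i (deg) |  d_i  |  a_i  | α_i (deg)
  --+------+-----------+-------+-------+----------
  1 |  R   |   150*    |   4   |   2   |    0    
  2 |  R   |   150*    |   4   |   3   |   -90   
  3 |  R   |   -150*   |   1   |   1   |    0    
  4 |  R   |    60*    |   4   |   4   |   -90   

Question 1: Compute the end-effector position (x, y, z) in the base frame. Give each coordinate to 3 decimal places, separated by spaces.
3.665 1.652 12.500

after link 1: o_1 = (-1.7321, 1.0000, 4.0000)
after link 2: o_2 = (-0.2321, -1.5981, 8.0000)
after link 3: o_3 = (0.2010, -0.3481, 8.5000)
after link 4: o_4 = (3.6651, 1.6519, 12.5000)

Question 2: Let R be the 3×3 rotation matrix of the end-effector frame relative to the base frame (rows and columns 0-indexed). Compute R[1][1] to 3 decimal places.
End-effector y-axis (col 1 of R) = (-0.8660,-0.5000,-0.0000)
R[1][1] = -0.5000

-0.500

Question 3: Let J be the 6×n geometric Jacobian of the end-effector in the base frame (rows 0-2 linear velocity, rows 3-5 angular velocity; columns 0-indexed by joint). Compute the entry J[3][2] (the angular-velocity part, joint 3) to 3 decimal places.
0.866

axis z_2 = (0.8660,0.5000,0.0000); lever o_n−o_2 = (3.8971,3.2500,4.5000)
cross product → J_v[:, 2] = (2.2500,-3.8971,0.8660)
J_ω[:, 2] = z_2
entry J[3][2] = 0.8660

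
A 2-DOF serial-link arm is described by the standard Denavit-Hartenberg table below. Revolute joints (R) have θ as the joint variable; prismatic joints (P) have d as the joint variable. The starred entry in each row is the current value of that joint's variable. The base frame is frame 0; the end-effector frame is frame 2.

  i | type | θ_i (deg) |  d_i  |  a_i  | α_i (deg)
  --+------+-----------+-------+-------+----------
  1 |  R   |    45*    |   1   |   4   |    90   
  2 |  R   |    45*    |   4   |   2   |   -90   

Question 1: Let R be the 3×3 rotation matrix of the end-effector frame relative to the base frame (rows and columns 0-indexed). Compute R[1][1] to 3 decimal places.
End-effector y-axis (col 1 of R) = (-0.7071,0.7071,-0.0000)
R[1][1] = 0.7071

0.707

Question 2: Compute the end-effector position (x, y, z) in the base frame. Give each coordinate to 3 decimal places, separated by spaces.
6.657 1.000 2.414

after link 1: o_1 = (2.8284, 2.8284, 1.0000)
after link 2: o_2 = (6.6569, 1.0000, 2.4142)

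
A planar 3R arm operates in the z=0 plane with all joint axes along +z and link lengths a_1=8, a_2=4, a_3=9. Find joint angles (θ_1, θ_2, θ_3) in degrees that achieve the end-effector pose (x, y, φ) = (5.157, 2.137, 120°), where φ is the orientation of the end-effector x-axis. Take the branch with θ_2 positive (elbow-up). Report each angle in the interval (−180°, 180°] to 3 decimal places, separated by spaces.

-44.999 44.991 120.007

wrist centre = target − a_3·(cos φ, sin φ) = (9.6570, -5.6572)
cos θ_2 = (125.2619−8²−4²)/(2·8·4) = 0.7072; θ_2 = 44.9911° (elbow-up)
β = atan2(-5.6572,9.6570) = -30.3625°; ψ = atan2(2.8280,10.8289) = 14.6361°
θ_1 = β − ψ = -44.9985°
θ_3 = φ − θ_1 − θ_2 = 120.0075° (wrapped to (-180°,180°])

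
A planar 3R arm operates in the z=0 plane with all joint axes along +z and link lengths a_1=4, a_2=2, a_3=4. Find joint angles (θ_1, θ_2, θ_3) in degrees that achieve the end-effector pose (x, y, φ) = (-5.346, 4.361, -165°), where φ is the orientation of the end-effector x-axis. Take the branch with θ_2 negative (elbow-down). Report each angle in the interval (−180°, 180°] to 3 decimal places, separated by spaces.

119.993 -44.983 119.990

wrist centre = target − a_3·(cos φ, sin φ) = (-1.4823, 5.3963)
cos θ_2 = (31.3170−4²−2²)/(2·4·2) = 0.7073; θ_2 = -44.9833° (elbow-down)
β = atan2(5.3963,-1.4823) = 105.3597°; ψ = atan2(-1.4138,5.4146) = -14.6337°
θ_1 = β − ψ = 119.9933°
θ_3 = φ − θ_1 − θ_2 = 119.9900° (wrapped to (-180°,180°])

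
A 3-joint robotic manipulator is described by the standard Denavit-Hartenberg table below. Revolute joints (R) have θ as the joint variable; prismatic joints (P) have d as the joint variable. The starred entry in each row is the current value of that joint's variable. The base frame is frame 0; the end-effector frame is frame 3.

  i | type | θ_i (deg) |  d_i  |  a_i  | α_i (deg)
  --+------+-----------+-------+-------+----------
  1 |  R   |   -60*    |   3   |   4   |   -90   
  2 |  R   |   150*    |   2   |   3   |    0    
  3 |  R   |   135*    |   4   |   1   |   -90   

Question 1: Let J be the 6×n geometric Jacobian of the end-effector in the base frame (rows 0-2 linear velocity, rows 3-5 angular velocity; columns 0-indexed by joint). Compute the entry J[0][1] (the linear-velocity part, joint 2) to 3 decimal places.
axis z_1 = (0.8660,0.5000,0.0000); lever o_n−o_1 = (4.0265,5.0259,-0.5341)
cross product → J_v[:, 1] = (-0.2670,0.4625,2.3393)
J_ω[:, 1] = z_1
entry J[0][1] = -0.2670

-0.267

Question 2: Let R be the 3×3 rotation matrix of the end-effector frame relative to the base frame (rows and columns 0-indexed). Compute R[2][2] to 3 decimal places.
End-effector z-axis (col 2 of R) = (0.4830,-0.8365,-0.2588)
R[2][2] = -0.2588

-0.259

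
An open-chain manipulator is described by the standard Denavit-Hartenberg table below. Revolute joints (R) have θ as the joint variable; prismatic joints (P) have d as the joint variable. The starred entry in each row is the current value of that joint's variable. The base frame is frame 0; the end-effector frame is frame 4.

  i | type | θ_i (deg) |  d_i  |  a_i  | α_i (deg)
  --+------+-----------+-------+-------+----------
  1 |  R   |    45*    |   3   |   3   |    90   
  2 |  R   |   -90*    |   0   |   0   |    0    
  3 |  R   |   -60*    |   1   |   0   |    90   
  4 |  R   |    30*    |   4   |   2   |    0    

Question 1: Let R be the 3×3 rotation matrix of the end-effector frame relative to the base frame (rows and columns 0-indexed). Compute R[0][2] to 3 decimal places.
End-effector z-axis (col 2 of R) = (-0.3536,-0.3536,0.8660)
R[0][2] = -0.3536

-0.354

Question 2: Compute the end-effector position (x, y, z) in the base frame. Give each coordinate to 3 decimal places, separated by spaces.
after link 1: o_1 = (2.1213, 2.1213, 3.0000)
after link 2: o_2 = (2.1213, 2.1213, 3.0000)
after link 3: o_3 = (2.8284, 1.4142, 3.0000)
after link 4: o_4 = (1.0607, -1.7678, 5.5981)

1.061 -1.768 5.598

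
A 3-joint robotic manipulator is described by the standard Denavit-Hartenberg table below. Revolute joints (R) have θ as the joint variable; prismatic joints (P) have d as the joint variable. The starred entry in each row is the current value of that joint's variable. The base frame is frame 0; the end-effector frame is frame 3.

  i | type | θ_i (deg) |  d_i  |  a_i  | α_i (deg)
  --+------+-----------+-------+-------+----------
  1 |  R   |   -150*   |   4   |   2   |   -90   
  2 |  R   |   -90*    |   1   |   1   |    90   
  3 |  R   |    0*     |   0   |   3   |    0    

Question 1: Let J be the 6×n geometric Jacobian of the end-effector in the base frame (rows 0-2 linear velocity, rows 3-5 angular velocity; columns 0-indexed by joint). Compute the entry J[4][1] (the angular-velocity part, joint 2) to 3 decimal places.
-0.866

axis z_1 = (0.5000,-0.8660,0.0000); lever o_n−o_1 = (0.5000,-0.8660,4.0000)
cross product → J_v[:, 1] = (-3.4641,-2.0000,-0.0000)
J_ω[:, 1] = z_1
entry J[4][1] = -0.8660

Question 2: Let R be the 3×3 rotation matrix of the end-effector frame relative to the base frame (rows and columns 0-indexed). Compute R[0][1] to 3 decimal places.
End-effector y-axis (col 1 of R) = (0.5000,-0.8660,0.0000)
R[0][1] = 0.5000

0.500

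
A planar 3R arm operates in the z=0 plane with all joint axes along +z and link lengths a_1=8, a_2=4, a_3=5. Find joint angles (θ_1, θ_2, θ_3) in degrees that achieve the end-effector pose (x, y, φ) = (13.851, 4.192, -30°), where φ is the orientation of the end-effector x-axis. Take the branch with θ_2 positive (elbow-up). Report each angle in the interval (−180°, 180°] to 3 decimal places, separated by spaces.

25.209 29.992 -85.201

wrist centre = target − a_3·(cos φ, sin φ) = (9.5209, 6.6920)
cos θ_2 = (135.4299−8²−4²)/(2·8·4) = 0.8661; θ_2 = 29.9924° (elbow-up)
β = atan2(6.6920,9.5209) = 35.1025°; ψ = atan2(1.9995,11.4644) = 9.8936°
θ_1 = β − ψ = 25.2089°
θ_3 = φ − θ_1 − θ_2 = -85.2012° (wrapped to (-180°,180°])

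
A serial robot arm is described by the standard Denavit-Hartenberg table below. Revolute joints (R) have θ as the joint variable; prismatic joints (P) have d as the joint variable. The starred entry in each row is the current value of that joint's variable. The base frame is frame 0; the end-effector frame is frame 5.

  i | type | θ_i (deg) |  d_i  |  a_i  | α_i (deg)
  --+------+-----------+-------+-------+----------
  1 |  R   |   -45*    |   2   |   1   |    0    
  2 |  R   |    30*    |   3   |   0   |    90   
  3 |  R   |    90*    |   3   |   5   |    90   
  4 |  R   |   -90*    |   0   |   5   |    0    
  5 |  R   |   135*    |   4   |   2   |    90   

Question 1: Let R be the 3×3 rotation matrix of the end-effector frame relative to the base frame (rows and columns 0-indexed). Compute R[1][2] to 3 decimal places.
End-effector z-axis (col 2 of R) = (0.1830,0.6830,0.7071)
R[1][2] = 0.6830

0.683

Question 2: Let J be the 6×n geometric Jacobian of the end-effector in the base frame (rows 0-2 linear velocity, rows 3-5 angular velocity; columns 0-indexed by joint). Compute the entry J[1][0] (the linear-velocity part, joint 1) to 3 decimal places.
axis z_0 = ẑ; lever o_n−o_0 = (4.7224,-1.1766,11.4142)
cross product → J_v[:, 0] = (1.1766,4.7224,-0.0000)
J_ω[:, 0] = z_0
entry J[1][0] = 4.7224

4.722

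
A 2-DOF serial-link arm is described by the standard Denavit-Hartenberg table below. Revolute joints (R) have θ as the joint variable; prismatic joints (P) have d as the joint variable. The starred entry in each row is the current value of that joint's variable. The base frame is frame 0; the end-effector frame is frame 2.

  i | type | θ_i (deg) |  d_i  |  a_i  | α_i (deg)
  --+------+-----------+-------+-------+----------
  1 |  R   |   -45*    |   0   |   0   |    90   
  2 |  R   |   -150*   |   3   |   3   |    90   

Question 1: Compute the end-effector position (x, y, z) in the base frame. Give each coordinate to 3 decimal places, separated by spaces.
after link 1: o_1 = (0.0000, 0.0000, 0.0000)
after link 2: o_2 = (-3.9584, -0.2842, -1.5000)

-3.958 -0.284 -1.500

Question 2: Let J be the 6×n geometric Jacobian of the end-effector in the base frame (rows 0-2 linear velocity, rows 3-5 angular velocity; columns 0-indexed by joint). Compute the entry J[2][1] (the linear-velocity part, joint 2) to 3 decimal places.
axis z_1 = (-0.7071,-0.7071,0.0000); lever o_n−o_1 = (-3.9584,-0.2842,-1.5000)
cross product → J_v[:, 1] = (1.0607,-1.0607,-2.5981)
J_ω[:, 1] = z_1
entry J[2][1] = -2.5981

-2.598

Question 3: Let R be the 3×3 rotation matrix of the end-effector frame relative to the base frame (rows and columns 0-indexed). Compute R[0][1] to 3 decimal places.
End-effector y-axis (col 1 of R) = (-0.7071,-0.7071,0.0000)
R[0][1] = -0.7071

-0.707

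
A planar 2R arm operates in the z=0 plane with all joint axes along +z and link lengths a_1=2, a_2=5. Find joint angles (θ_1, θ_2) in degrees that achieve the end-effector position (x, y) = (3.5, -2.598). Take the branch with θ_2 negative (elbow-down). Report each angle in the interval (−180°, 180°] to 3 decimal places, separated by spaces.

cos θ_2 = (18.9996−2²−5²)/(2·2·5) = -0.5000; θ_2 = -120.0013° (elbow-down)
β = atan2(-2.5980,3.5000) = -36.5860°; ψ = atan2(-4.3301,-0.5001) = -96.5882°
θ_1 = β − ψ = 60.0022°

60.002 -120.001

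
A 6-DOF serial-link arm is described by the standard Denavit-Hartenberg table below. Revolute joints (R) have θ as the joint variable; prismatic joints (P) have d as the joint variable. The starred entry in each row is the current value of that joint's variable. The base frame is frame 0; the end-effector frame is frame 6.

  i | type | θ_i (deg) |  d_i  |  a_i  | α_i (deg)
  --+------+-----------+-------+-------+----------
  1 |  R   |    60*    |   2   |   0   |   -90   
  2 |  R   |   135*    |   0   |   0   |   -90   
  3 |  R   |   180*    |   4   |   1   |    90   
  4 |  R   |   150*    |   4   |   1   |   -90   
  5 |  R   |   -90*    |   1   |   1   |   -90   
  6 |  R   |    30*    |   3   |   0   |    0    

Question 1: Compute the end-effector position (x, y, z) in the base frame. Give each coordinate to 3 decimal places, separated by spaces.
after link 1: o_1 = (0.0000, 0.0000, 2.0000)
after link 2: o_2 = (0.0000, 0.0000, 2.0000)
after link 3: o_3 = (-1.0607, -1.8371, 5.5355)
after link 4: o_4 = (1.9205, -4.6736, 5.2767)
after link 5: o_5 = (2.9159, -4.9495, 4.3108)
after link 6: o_6 = (1.4670, -7.4590, 3.5343)

1.467 -7.459 3.534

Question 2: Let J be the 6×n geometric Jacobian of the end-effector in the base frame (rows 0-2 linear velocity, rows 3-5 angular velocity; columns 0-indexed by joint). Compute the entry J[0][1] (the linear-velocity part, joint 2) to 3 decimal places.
0.767

axis z_1 = (-0.8660,0.5000,0.0000); lever o_n−o_1 = (1.4670,-7.4590,1.5343)
cross product → J_v[:, 1] = (0.7672,1.3288,5.7262)
J_ω[:, 1] = z_1
entry J[0][1] = 0.7672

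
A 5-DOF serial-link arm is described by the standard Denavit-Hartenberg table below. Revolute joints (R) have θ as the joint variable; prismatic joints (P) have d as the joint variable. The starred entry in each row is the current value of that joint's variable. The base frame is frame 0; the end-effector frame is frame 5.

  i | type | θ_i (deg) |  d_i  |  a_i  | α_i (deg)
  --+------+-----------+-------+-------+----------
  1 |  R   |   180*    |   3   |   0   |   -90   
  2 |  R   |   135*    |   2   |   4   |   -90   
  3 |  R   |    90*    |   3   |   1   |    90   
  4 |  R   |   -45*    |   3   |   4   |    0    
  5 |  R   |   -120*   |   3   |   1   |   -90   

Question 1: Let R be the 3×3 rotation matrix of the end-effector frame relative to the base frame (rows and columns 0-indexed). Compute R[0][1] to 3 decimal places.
-0.707

End-effector y-axis (col 1 of R) = (-0.7071,0.0000,0.7071)
R[0][1] = -0.7071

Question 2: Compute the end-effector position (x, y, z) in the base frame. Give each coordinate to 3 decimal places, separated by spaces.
after link 1: o_1 = (0.0000, 0.0000, 3.0000)
after link 2: o_2 = (2.8284, -2.0000, 0.1716)
after link 3: o_3 = (4.9497, -1.0000, 2.2929)
after link 4: o_4 = (5.0711, 1.8284, -1.8284)
after link 5: o_5 = (7.0094, 0.8625, -4.1328)

7.009 0.863 -4.133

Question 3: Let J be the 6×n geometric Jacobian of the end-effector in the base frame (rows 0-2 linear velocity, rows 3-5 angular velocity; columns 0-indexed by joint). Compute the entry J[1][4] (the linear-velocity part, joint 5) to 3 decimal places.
axis z_4 = (0.7071,-0.0000,-0.7071); lever o_n−o_4 = (1.9383,-0.9659,-2.3043)
cross product → J_v[:, 4] = (-0.6830,0.2588,-0.6830)
J_ω[:, 4] = z_4
entry J[1][4] = 0.2588

0.259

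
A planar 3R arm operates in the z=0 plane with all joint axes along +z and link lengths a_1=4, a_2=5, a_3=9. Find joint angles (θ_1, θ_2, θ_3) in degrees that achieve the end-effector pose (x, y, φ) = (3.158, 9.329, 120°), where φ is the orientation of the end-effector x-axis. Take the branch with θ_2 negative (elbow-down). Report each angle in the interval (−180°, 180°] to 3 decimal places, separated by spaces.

wrist centre = target − a_3·(cos φ, sin φ) = (7.6580, 1.5348)
cos θ_2 = (61.0005−4²−5²)/(2·4·5) = 0.5000; θ_2 = -59.9992° (elbow-down)
β = atan2(1.5348,7.6580) = 11.3327°; ψ = atan2(-4.3301,6.5001) = -33.6700°
θ_1 = β − ψ = 45.0028°
θ_3 = φ − θ_1 − θ_2 = 134.9964° (wrapped to (-180°,180°])

45.003 -59.999 134.996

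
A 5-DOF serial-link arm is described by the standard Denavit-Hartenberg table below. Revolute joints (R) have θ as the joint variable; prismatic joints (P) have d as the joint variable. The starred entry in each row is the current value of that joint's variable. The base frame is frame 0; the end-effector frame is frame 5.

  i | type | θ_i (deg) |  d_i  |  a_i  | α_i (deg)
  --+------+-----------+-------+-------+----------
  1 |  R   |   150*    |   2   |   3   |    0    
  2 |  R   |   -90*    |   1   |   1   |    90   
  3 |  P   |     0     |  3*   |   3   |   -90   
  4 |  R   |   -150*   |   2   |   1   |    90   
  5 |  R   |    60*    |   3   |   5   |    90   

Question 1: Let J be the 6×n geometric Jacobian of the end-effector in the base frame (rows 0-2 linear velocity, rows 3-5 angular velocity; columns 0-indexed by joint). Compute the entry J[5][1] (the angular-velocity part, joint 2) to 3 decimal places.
1.000

axis z_1 = (0.0000,0.0000,1.0000); lever o_n−o_1 = (1.5981,-1.5359,7.3301)
cross product → J_v[:, 1] = (1.5359,1.5981,-0.0000)
J_ω[:, 1] = z_1
entry J[5][1] = 1.0000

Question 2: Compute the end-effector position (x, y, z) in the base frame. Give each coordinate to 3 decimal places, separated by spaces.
-1.000 -0.036 9.330

after link 1: o_1 = (-2.5981, 1.5000, 2.0000)
after link 2: o_2 = (-2.0981, 2.3660, 3.0000)
after link 3: o_3 = (2.0000, 3.4641, 3.0000)
after link 4: o_4 = (2.0000, 2.4641, 5.0000)
after link 5: o_5 = (-1.0000, -0.0359, 9.3301)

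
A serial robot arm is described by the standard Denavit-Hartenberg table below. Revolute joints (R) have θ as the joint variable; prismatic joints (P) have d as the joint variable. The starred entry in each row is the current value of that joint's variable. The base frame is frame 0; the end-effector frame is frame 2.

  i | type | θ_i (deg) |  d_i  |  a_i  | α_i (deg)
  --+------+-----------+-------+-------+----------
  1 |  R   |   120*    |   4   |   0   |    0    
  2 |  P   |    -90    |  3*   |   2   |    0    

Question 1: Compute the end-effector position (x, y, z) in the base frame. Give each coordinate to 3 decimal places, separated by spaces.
1.732 1.000 7.000

after link 1: o_1 = (0.0000, 0.0000, 4.0000)
after link 2: o_2 = (1.7321, 1.0000, 7.0000)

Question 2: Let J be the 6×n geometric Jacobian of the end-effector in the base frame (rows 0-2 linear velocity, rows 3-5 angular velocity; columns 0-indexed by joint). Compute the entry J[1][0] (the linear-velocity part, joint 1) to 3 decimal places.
axis z_0 = ẑ; lever o_n−o_0 = (1.7321,1.0000,7.0000)
cross product → J_v[:, 0] = (-1.0000,1.7321,0.0000)
J_ω[:, 0] = z_0
entry J[1][0] = 1.7321

1.732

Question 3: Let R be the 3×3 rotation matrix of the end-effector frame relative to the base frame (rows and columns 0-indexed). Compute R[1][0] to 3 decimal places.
End-effector x-axis (col 0 of R) = (0.8660,0.5000,0.0000)
R[1][0] = 0.5000

0.500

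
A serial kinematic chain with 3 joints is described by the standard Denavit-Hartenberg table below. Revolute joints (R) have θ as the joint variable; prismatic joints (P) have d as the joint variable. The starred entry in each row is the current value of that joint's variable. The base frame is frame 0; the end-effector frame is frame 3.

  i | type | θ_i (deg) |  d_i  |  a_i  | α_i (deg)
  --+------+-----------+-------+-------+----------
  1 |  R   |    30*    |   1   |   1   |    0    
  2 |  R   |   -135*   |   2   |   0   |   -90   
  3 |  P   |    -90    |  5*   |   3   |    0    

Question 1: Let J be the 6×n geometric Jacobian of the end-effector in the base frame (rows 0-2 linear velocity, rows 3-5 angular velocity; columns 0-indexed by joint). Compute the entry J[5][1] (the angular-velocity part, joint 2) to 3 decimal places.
axis z_1 = (0.0000,0.0000,1.0000); lever o_n−o_1 = (4.8296,-1.2941,5.0000)
cross product → J_v[:, 1] = (1.2941,4.8296,-0.0000)
J_ω[:, 1] = z_1
entry J[5][1] = 1.0000

1.000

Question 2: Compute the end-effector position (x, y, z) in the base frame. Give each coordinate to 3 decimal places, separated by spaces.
5.696 -0.794 6.000

after link 1: o_1 = (0.8660, 0.5000, 1.0000)
after link 2: o_2 = (0.8660, 0.5000, 3.0000)
after link 3: o_3 = (5.6957, -0.7941, 6.0000)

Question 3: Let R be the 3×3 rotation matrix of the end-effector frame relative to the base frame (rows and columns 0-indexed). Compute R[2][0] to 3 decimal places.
End-effector x-axis (col 0 of R) = (-0.0000,-0.0000,1.0000)
R[2][0] = 1.0000

1.000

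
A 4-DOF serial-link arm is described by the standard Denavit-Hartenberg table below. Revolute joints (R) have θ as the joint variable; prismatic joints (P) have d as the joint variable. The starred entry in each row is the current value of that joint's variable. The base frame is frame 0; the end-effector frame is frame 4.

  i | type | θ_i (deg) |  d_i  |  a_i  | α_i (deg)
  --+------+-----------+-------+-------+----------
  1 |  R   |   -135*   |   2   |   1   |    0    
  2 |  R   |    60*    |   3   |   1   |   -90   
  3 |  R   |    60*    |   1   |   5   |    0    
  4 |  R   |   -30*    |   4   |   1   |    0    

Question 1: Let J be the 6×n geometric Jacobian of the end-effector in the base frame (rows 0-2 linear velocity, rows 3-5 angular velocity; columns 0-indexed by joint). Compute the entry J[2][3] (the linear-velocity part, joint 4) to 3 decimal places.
axis z_3 = (0.9659,0.2588,0.0000); lever o_n−o_3 = (4.0878,0.1988,-0.5000)
cross product → J_v[:, 3] = (-0.1294,0.4830,-0.8660)
J_ω[:, 3] = z_3
entry J[2][3] = -0.8660

-0.866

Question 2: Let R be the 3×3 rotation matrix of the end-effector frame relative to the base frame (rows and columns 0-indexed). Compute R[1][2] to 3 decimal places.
0.259

End-effector z-axis (col 2 of R) = (0.9659,0.2588,0.0000)
R[1][2] = 0.2588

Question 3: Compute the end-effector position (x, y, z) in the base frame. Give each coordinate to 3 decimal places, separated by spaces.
5.253 -3.630 0.170

after link 1: o_1 = (-0.7071, -0.7071, 2.0000)
after link 2: o_2 = (-0.4483, -1.6730, 5.0000)
after link 3: o_3 = (1.1647, -3.8290, 0.6699)
after link 4: o_4 = (5.2525, -3.6303, 0.1699)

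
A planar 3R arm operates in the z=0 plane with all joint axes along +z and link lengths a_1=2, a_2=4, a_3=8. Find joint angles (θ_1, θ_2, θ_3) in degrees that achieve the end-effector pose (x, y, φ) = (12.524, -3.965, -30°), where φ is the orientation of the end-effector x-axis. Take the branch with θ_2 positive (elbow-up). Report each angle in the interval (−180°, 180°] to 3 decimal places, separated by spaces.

-30.001 44.998 -44.996

wrist centre = target − a_3·(cos φ, sin φ) = (5.5958, 0.0350)
cos θ_2 = (31.3142−2²−4²)/(2·2·4) = 0.7071; θ_2 = 44.9977° (elbow-up)
β = atan2(0.0350,5.5958) = 0.3584°; ψ = atan2(2.8283,4.8285) = 30.3596°
θ_1 = β − ψ = -30.0012°
θ_3 = φ − θ_1 − θ_2 = -44.9965° (wrapped to (-180°,180°])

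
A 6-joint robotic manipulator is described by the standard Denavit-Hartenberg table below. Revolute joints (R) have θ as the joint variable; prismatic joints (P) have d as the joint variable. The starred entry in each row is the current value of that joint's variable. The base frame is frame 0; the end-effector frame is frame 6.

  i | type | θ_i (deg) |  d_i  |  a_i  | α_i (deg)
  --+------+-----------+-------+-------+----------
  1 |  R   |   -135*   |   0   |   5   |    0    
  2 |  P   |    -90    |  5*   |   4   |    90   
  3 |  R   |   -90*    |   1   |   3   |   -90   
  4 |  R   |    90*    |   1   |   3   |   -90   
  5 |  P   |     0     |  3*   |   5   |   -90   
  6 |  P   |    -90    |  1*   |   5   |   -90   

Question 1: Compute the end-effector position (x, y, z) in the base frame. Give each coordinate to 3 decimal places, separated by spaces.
-11.314 -5.657 10.000

after link 1: o_1 = (-3.5355, -3.5355, 0.0000)
after link 2: o_2 = (-6.3640, -0.7071, 5.0000)
after link 3: o_3 = (-5.6569, -0.0000, 2.0000)
after link 4: o_4 = (-8.4853, -1.4142, 2.0000)
after link 5: o_5 = (-12.0208, -4.9497, 5.0000)
after link 6: o_6 = (-11.3137, -5.6569, 10.0000)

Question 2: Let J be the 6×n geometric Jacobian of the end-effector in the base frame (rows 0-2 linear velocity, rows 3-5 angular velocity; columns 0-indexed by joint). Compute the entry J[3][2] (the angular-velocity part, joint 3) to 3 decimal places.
axis z_2 = (0.7071,0.7071,0.0000); lever o_n−o_2 = (-4.9497,-4.9497,5.0000)
cross product → J_v[:, 2] = (3.5355,-3.5355,0.0000)
J_ω[:, 2] = z_2
entry J[3][2] = 0.7071

0.707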